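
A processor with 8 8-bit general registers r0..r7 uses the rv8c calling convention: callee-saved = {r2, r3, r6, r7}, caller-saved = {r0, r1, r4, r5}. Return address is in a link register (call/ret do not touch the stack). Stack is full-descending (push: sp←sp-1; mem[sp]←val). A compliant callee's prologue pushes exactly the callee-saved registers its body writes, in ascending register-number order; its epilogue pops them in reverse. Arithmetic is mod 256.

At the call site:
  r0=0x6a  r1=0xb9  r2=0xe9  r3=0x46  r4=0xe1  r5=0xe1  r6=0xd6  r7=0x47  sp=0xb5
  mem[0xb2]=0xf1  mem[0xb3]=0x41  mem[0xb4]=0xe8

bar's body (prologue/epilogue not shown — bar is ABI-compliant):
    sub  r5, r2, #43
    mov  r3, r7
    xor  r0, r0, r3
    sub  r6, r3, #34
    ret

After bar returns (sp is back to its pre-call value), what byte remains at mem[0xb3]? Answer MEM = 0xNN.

prologue: push r3 -> mem[0xb4]=0x46, sp=0xb4
prologue: push r6 -> mem[0xb3]=0xd6, sp=0xb3
body[0] sub  r5, r2, #43 -> r5=0xbe
body[1] mov  r3, r7 -> r3=0x47
body[2] xor  r0, r0, r3 -> r0=0x2d
body[3] sub  r6, r3, #34 -> r6=0x25
epilogue: pop r6=0xd6, sp=0xb4
epilogue: pop r3=0x46, sp=0xb5
prologue pushed ['r3', 'r6'] at ['0xb4', '0xb3']

MEM = 0xd6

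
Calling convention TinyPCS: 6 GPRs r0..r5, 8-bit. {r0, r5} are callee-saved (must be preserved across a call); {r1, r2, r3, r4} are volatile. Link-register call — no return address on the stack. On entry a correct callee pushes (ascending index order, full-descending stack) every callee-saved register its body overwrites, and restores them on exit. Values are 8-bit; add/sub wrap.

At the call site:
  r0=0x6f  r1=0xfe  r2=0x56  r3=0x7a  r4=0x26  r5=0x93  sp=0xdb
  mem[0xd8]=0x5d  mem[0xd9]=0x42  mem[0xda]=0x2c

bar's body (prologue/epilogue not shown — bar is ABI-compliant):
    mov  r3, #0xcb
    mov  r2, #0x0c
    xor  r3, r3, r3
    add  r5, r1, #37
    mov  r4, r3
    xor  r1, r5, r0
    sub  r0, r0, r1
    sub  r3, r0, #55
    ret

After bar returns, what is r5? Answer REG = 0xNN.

REG = 0x93

prologue: push r0 -> mem[0xda]=0x6f, sp=0xda
prologue: push r5 -> mem[0xd9]=0x93, sp=0xd9
body[0] mov  r3, #0xcb -> r3=0xcb
body[1] mov  r2, #0x0c -> r2=0x0c
body[2] xor  r3, r3, r3 -> r3=0x00
body[3] add  r5, r1, #37 -> r5=0x23
body[4] mov  r4, r3 -> r4=0x00
body[5] xor  r1, r5, r0 -> r1=0x4c
body[6] sub  r0, r0, r1 -> r0=0x23
body[7] sub  r3, r0, #55 -> r3=0xec
epilogue: pop r5=0x93, sp=0xda
epilogue: pop r0=0x6f, sp=0xdb
r5 is callee-saved -> restored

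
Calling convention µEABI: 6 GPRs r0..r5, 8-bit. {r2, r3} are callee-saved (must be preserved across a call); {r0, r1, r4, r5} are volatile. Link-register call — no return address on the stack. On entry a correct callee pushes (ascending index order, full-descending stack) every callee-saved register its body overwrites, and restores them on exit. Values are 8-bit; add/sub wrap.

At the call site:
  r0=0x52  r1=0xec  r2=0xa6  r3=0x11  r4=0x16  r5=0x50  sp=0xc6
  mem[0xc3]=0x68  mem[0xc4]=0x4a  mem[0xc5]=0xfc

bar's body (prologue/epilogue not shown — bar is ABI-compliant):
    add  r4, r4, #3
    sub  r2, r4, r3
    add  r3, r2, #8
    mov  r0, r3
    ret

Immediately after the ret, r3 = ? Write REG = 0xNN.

prologue: push r2 -> mem[0xc5]=0xa6, sp=0xc5
prologue: push r3 -> mem[0xc4]=0x11, sp=0xc4
body[0] add  r4, r4, #3 -> r4=0x19
body[1] sub  r2, r4, r3 -> r2=0x08
body[2] add  r3, r2, #8 -> r3=0x10
body[3] mov  r0, r3 -> r0=0x10
epilogue: pop r3=0x11, sp=0xc5
epilogue: pop r2=0xa6, sp=0xc6
r3 is callee-saved -> restored

REG = 0x11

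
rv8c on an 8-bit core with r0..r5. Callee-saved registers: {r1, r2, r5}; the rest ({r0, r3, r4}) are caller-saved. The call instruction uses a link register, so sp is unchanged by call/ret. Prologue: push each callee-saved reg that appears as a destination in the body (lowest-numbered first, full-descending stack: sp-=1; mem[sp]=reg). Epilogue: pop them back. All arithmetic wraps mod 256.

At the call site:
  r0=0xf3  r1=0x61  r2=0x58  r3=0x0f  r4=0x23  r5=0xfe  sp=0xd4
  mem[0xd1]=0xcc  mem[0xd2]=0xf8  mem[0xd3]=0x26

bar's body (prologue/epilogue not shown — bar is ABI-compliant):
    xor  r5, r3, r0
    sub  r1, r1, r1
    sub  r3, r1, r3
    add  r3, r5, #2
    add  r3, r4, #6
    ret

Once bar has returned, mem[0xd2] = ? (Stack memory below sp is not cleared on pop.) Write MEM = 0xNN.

MEM = 0xfe

prologue: push r1 → mem[0xd3]=0x61, sp=0xd3
prologue: push r5 → mem[0xd2]=0xfe, sp=0xd2
body[0] xor  r5, r3, r0 → r5=0xfc
body[1] sub  r1, r1, r1 → r1=0x00
body[2] sub  r3, r1, r3 → r3=0xf1
body[3] add  r3, r5, #2 → r3=0xfe
body[4] add  r3, r4, #6 → r3=0x29
epilogue: pop r5=0xfe, sp=0xd3
epilogue: pop r1=0x61, sp=0xd4
prologue pushed ['r1', 'r5'] at ['0xd3', '0xd2']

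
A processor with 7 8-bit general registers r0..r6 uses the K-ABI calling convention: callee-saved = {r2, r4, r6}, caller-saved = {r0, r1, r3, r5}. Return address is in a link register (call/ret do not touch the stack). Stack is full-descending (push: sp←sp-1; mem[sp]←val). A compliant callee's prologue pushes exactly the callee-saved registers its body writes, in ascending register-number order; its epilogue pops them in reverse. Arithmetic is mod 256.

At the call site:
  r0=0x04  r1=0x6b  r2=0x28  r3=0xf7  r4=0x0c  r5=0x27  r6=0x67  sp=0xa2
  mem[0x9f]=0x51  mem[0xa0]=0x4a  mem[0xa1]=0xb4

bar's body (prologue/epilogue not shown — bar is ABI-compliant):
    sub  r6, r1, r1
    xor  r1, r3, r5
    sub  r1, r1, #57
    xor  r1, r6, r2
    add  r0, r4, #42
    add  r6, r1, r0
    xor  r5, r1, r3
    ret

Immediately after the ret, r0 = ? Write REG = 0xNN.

REG = 0x36

prologue: push r6 → mem[0xa1]=0x67, sp=0xa1
body[0] sub  r6, r1, r1 → r6=0x00
body[1] xor  r1, r3, r5 → r1=0xd0
body[2] sub  r1, r1, #57 → r1=0x97
body[3] xor  r1, r6, r2 → r1=0x28
body[4] add  r0, r4, #42 → r0=0x36
body[5] add  r6, r1, r0 → r6=0x5e
body[6] xor  r5, r1, r3 → r5=0xdf
epilogue: pop r6=0x67, sp=0xa2
r0 is caller-saved → body value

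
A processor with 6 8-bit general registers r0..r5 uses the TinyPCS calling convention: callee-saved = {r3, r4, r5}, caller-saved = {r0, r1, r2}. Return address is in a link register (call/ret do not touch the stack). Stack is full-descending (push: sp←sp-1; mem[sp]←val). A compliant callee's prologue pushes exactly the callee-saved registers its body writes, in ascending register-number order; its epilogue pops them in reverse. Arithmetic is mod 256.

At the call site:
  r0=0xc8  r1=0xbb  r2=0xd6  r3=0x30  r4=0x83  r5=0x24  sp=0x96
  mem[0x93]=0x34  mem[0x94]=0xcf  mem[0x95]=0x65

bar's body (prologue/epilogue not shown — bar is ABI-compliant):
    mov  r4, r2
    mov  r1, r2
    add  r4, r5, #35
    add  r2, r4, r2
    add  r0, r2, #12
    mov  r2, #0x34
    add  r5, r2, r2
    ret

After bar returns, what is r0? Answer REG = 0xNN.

REG = 0x29

prologue: push r4 -> mem[0x95]=0x83, sp=0x95
prologue: push r5 -> mem[0x94]=0x24, sp=0x94
body[0] mov  r4, r2 -> r4=0xd6
body[1] mov  r1, r2 -> r1=0xd6
body[2] add  r4, r5, #35 -> r4=0x47
body[3] add  r2, r4, r2 -> r2=0x1d
body[4] add  r0, r2, #12 -> r0=0x29
body[5] mov  r2, #0x34 -> r2=0x34
body[6] add  r5, r2, r2 -> r5=0x68
epilogue: pop r5=0x24, sp=0x95
epilogue: pop r4=0x83, sp=0x96
r0 is caller-saved -> body value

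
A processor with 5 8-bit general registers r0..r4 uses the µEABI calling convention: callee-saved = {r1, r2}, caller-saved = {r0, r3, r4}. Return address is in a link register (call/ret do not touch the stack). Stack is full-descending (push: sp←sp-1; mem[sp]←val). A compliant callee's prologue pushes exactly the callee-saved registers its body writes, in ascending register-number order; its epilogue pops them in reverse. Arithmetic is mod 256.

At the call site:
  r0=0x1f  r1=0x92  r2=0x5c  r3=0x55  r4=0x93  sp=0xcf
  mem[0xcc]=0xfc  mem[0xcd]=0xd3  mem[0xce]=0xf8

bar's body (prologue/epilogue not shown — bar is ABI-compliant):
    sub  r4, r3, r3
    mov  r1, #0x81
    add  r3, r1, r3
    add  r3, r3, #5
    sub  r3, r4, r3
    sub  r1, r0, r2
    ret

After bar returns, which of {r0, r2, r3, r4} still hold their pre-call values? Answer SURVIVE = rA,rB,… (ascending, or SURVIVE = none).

prologue: push r1 → mem[0xce]=0x92, sp=0xce
body[0] sub  r4, r3, r3 → r4=0x00
body[1] mov  r1, #0x81 → r1=0x81
body[2] add  r3, r1, r3 → r3=0xd6
body[3] add  r3, r3, #5 → r3=0xdb
body[4] sub  r3, r4, r3 → r3=0x25
body[5] sub  r1, r0, r2 → r1=0xc3
epilogue: pop r1=0x92, sp=0xcf
r0: caller-saved, written=False
r2: callee-saved, written=False
r3: caller-saved, written=True
r4: caller-saved, written=True

SURVIVE = r0,r2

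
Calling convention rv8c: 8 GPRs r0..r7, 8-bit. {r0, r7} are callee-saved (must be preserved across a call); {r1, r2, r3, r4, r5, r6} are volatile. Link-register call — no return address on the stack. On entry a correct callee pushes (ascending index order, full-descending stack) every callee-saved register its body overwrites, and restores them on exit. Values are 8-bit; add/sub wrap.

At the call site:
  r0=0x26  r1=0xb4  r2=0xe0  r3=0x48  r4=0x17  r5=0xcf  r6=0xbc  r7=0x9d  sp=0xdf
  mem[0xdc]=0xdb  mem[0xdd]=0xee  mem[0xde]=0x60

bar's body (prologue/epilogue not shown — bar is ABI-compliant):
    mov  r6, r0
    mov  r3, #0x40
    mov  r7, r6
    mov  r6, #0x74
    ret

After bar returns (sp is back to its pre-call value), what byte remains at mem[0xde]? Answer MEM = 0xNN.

MEM = 0x9d

prologue: push r7 -> mem[0xde]=0x9d, sp=0xde
body[0] mov  r6, r0 -> r6=0x26
body[1] mov  r3, #0x40 -> r3=0x40
body[2] mov  r7, r6 -> r7=0x26
body[3] mov  r6, #0x74 -> r6=0x74
epilogue: pop r7=0x9d, sp=0xdf
prologue pushed ['r7'] at ['0xde']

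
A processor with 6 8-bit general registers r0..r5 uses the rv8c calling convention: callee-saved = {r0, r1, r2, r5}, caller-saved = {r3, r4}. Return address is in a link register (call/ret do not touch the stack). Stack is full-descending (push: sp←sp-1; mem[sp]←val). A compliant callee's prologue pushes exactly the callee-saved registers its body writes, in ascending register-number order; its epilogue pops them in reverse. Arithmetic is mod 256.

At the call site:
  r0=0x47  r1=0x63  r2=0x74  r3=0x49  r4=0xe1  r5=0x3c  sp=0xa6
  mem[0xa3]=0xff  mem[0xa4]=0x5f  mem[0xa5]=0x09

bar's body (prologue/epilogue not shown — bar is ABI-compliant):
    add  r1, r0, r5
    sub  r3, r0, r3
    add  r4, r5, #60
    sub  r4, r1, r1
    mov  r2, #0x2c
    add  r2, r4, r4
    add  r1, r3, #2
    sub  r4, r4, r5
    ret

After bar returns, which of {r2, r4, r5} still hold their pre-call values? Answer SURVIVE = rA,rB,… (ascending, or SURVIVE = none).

SURVIVE = r2,r5

prologue: push r1 -> mem[0xa5]=0x63, sp=0xa5
prologue: push r2 -> mem[0xa4]=0x74, sp=0xa4
body[0] add  r1, r0, r5 -> r1=0x83
body[1] sub  r3, r0, r3 -> r3=0xfe
body[2] add  r4, r5, #60 -> r4=0x78
body[3] sub  r4, r1, r1 -> r4=0x00
body[4] mov  r2, #0x2c -> r2=0x2c
body[5] add  r2, r4, r4 -> r2=0x00
body[6] add  r1, r3, #2 -> r1=0x00
body[7] sub  r4, r4, r5 -> r4=0xc4
epilogue: pop r2=0x74, sp=0xa5
epilogue: pop r1=0x63, sp=0xa6
r2: callee-saved, written=True
r4: caller-saved, written=True
r5: callee-saved, written=False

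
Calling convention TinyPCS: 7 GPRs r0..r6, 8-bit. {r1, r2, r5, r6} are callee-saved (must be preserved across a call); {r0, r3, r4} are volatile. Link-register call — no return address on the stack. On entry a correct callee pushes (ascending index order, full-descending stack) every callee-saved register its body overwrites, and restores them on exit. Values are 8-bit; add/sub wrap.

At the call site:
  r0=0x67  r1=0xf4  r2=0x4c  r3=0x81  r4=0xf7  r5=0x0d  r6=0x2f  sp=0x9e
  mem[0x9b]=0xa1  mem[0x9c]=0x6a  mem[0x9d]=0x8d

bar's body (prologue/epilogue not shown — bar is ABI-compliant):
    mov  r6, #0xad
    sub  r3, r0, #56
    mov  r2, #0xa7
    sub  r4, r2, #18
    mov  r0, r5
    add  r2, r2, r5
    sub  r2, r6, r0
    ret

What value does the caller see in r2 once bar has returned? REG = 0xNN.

prologue: push r2 -> mem[0x9d]=0x4c, sp=0x9d
prologue: push r6 -> mem[0x9c]=0x2f, sp=0x9c
body[0] mov  r6, #0xad -> r6=0xad
body[1] sub  r3, r0, #56 -> r3=0x2f
body[2] mov  r2, #0xa7 -> r2=0xa7
body[3] sub  r4, r2, #18 -> r4=0x95
body[4] mov  r0, r5 -> r0=0x0d
body[5] add  r2, r2, r5 -> r2=0xb4
body[6] sub  r2, r6, r0 -> r2=0xa0
epilogue: pop r6=0x2f, sp=0x9d
epilogue: pop r2=0x4c, sp=0x9e
r2 is callee-saved -> restored

REG = 0x4c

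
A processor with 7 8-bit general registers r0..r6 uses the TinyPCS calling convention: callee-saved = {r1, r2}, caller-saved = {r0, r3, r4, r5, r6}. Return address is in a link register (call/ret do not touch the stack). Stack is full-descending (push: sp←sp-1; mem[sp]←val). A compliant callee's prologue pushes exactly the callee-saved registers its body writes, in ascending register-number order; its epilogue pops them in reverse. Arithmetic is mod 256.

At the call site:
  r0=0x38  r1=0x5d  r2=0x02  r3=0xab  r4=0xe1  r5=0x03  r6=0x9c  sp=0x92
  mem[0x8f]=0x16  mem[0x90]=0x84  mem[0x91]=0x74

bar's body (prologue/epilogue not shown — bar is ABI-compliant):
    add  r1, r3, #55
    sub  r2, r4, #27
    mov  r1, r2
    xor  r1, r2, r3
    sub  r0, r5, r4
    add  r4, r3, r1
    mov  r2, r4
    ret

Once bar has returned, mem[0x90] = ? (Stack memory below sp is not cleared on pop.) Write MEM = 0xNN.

prologue: push r1 → mem[0x91]=0x5d, sp=0x91
prologue: push r2 → mem[0x90]=0x02, sp=0x90
body[0] add  r1, r3, #55 → r1=0xe2
body[1] sub  r2, r4, #27 → r2=0xc6
body[2] mov  r1, r2 → r1=0xc6
body[3] xor  r1, r2, r3 → r1=0x6d
body[4] sub  r0, r5, r4 → r0=0x22
body[5] add  r4, r3, r1 → r4=0x18
body[6] mov  r2, r4 → r2=0x18
epilogue: pop r2=0x02, sp=0x91
epilogue: pop r1=0x5d, sp=0x92
prologue pushed ['r1', 'r2'] at ['0x91', '0x90']

MEM = 0x02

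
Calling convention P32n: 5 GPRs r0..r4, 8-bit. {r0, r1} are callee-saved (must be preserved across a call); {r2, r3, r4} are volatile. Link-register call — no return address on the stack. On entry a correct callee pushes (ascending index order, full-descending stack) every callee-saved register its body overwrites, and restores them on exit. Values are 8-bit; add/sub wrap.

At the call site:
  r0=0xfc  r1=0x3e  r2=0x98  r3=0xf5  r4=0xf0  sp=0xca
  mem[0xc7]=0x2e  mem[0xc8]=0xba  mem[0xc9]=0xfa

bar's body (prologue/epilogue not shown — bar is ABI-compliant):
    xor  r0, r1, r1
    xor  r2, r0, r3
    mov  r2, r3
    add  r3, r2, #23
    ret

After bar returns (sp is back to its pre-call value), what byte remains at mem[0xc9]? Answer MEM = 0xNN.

MEM = 0xfc

prologue: push r0 -> mem[0xc9]=0xfc, sp=0xc9
body[0] xor  r0, r1, r1 -> r0=0x00
body[1] xor  r2, r0, r3 -> r2=0xf5
body[2] mov  r2, r3 -> r2=0xf5
body[3] add  r3, r2, #23 -> r3=0x0c
epilogue: pop r0=0xfc, sp=0xca
prologue pushed ['r0'] at ['0xc9']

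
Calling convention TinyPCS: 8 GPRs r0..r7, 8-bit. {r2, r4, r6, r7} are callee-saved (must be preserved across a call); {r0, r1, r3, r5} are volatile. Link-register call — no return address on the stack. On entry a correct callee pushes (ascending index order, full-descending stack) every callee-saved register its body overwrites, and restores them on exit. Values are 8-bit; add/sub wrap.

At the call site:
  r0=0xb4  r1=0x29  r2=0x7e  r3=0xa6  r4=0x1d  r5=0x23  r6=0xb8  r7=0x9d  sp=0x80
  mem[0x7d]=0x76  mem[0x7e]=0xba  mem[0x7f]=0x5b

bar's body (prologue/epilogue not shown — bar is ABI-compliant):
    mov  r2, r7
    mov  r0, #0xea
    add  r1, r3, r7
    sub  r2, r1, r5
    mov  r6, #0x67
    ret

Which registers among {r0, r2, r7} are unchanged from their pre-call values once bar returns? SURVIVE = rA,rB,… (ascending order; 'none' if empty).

prologue: push r2 → mem[0x7f]=0x7e, sp=0x7f
prologue: push r6 → mem[0x7e]=0xb8, sp=0x7e
body[0] mov  r2, r7 → r2=0x9d
body[1] mov  r0, #0xea → r0=0xea
body[2] add  r1, r3, r7 → r1=0x43
body[3] sub  r2, r1, r5 → r2=0x20
body[4] mov  r6, #0x67 → r6=0x67
epilogue: pop r6=0xb8, sp=0x7f
epilogue: pop r2=0x7e, sp=0x80
r0: caller-saved, written=True
r2: callee-saved, written=True
r7: callee-saved, written=False

SURVIVE = r2,r7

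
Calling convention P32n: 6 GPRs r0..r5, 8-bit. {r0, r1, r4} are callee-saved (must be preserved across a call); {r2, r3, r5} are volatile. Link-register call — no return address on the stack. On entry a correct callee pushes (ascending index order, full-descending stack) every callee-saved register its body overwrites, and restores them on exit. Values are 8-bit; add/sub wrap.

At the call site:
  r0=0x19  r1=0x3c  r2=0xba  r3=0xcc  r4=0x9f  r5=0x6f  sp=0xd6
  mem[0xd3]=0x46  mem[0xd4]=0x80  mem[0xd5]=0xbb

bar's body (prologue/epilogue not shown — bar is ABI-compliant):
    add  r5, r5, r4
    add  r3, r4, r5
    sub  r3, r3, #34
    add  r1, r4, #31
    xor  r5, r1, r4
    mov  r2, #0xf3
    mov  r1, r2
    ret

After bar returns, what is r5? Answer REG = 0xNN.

REG = 0x21

prologue: push r1 -> mem[0xd5]=0x3c, sp=0xd5
body[0] add  r5, r5, r4 -> r5=0x0e
body[1] add  r3, r4, r5 -> r3=0xad
body[2] sub  r3, r3, #34 -> r3=0x8b
body[3] add  r1, r4, #31 -> r1=0xbe
body[4] xor  r5, r1, r4 -> r5=0x21
body[5] mov  r2, #0xf3 -> r2=0xf3
body[6] mov  r1, r2 -> r1=0xf3
epilogue: pop r1=0x3c, sp=0xd6
r5 is caller-saved -> body value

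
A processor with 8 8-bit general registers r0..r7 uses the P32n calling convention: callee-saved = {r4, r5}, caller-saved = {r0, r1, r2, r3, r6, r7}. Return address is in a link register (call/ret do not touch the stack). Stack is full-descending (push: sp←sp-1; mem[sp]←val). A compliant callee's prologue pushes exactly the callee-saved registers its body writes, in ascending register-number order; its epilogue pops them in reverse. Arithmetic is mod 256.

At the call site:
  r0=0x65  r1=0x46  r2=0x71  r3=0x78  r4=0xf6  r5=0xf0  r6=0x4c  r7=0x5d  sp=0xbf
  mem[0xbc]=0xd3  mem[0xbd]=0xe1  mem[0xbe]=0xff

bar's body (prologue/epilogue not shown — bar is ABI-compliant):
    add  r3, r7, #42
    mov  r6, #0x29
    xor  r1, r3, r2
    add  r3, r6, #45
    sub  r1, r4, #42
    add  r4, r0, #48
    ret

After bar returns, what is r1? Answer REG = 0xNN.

REG = 0xcc

prologue: push r4 -> mem[0xbe]=0xf6, sp=0xbe
body[0] add  r3, r7, #42 -> r3=0x87
body[1] mov  r6, #0x29 -> r6=0x29
body[2] xor  r1, r3, r2 -> r1=0xf6
body[3] add  r3, r6, #45 -> r3=0x56
body[4] sub  r1, r4, #42 -> r1=0xcc
body[5] add  r4, r0, #48 -> r4=0x95
epilogue: pop r4=0xf6, sp=0xbf
r1 is caller-saved -> body value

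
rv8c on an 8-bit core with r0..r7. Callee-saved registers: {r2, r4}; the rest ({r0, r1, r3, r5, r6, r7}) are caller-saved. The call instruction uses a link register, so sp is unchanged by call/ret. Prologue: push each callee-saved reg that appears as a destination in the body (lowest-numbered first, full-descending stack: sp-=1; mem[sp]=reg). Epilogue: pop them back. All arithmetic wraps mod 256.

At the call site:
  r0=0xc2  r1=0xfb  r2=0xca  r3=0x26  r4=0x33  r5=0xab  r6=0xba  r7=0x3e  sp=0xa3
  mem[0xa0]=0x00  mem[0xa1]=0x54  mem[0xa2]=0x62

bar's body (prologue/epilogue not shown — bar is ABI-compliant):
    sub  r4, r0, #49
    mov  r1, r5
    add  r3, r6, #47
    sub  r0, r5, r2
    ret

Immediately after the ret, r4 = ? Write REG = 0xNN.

REG = 0x33

prologue: push r4 -> mem[0xa2]=0x33, sp=0xa2
body[0] sub  r4, r0, #49 -> r4=0x91
body[1] mov  r1, r5 -> r1=0xab
body[2] add  r3, r6, #47 -> r3=0xe9
body[3] sub  r0, r5, r2 -> r0=0xe1
epilogue: pop r4=0x33, sp=0xa3
r4 is callee-saved -> restored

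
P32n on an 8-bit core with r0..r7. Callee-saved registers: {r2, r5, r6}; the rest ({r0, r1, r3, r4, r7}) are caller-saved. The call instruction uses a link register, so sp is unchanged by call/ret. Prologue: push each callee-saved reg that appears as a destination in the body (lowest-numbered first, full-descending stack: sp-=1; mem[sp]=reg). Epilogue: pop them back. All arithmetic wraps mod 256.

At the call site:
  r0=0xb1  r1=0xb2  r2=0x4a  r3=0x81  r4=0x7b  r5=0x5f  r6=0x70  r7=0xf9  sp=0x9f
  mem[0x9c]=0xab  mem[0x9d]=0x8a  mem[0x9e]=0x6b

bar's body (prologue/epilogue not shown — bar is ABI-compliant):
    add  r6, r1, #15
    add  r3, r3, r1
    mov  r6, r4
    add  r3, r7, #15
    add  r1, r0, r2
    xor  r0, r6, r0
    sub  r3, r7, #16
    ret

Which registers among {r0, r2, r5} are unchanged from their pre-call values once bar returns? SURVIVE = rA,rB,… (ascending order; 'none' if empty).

SURVIVE = r2,r5

prologue: push r6 → mem[0x9e]=0x70, sp=0x9e
body[0] add  r6, r1, #15 → r6=0xc1
body[1] add  r3, r3, r1 → r3=0x33
body[2] mov  r6, r4 → r6=0x7b
body[3] add  r3, r7, #15 → r3=0x08
body[4] add  r1, r0, r2 → r1=0xfb
body[5] xor  r0, r6, r0 → r0=0xca
body[6] sub  r3, r7, #16 → r3=0xe9
epilogue: pop r6=0x70, sp=0x9f
r0: caller-saved, written=True
r2: callee-saved, written=False
r5: callee-saved, written=False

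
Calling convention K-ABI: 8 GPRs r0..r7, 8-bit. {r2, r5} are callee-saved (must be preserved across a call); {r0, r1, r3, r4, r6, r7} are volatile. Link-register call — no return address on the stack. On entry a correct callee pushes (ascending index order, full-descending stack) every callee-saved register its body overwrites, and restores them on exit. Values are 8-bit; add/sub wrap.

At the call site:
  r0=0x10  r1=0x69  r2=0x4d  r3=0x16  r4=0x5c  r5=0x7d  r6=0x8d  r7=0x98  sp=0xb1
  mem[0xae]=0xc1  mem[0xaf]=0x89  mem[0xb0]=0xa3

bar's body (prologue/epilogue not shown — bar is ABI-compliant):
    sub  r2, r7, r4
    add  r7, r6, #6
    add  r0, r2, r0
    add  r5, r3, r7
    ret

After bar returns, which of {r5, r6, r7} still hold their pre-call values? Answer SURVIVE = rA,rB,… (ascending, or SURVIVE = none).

SURVIVE = r5,r6

prologue: push r2 -> mem[0xb0]=0x4d, sp=0xb0
prologue: push r5 -> mem[0xaf]=0x7d, sp=0xaf
body[0] sub  r2, r7, r4 -> r2=0x3c
body[1] add  r7, r6, #6 -> r7=0x93
body[2] add  r0, r2, r0 -> r0=0x4c
body[3] add  r5, r3, r7 -> r5=0xa9
epilogue: pop r5=0x7d, sp=0xb0
epilogue: pop r2=0x4d, sp=0xb1
r5: callee-saved, written=True
r6: caller-saved, written=False
r7: caller-saved, written=True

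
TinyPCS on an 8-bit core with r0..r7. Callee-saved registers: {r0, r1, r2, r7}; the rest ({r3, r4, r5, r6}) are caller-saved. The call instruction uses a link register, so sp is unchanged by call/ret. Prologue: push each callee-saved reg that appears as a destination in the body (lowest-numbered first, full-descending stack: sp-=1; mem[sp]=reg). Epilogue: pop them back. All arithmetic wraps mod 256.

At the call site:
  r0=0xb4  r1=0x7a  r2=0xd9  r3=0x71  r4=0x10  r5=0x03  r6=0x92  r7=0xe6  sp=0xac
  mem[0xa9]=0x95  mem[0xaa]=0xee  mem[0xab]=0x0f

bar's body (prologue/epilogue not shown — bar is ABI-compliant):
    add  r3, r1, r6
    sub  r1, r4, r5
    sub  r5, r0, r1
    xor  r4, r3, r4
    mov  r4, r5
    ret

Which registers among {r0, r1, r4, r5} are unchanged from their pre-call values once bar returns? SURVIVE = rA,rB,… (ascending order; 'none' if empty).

SURVIVE = r0,r1

prologue: push r1 -> mem[0xab]=0x7a, sp=0xab
body[0] add  r3, r1, r6 -> r3=0x0c
body[1] sub  r1, r4, r5 -> r1=0x0d
body[2] sub  r5, r0, r1 -> r5=0xa7
body[3] xor  r4, r3, r4 -> r4=0x1c
body[4] mov  r4, r5 -> r4=0xa7
epilogue: pop r1=0x7a, sp=0xac
r0: callee-saved, written=False
r1: callee-saved, written=True
r4: caller-saved, written=True
r5: caller-saved, written=True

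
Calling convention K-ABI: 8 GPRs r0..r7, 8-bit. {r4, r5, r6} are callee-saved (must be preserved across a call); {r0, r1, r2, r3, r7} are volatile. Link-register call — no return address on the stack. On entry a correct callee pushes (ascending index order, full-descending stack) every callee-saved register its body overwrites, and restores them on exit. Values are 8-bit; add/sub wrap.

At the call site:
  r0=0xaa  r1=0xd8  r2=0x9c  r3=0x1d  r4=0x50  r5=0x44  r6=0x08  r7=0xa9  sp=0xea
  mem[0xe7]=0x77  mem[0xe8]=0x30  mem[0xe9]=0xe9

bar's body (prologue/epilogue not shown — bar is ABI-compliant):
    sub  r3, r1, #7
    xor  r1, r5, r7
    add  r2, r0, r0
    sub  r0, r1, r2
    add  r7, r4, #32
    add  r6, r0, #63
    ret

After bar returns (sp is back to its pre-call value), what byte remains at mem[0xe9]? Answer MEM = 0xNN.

MEM = 0x08

prologue: push r6 → mem[0xe9]=0x08, sp=0xe9
body[0] sub  r3, r1, #7 → r3=0xd1
body[1] xor  r1, r5, r7 → r1=0xed
body[2] add  r2, r0, r0 → r2=0x54
body[3] sub  r0, r1, r2 → r0=0x99
body[4] add  r7, r4, #32 → r7=0x70
body[5] add  r6, r0, #63 → r6=0xd8
epilogue: pop r6=0x08, sp=0xea
prologue pushed ['r6'] at ['0xe9']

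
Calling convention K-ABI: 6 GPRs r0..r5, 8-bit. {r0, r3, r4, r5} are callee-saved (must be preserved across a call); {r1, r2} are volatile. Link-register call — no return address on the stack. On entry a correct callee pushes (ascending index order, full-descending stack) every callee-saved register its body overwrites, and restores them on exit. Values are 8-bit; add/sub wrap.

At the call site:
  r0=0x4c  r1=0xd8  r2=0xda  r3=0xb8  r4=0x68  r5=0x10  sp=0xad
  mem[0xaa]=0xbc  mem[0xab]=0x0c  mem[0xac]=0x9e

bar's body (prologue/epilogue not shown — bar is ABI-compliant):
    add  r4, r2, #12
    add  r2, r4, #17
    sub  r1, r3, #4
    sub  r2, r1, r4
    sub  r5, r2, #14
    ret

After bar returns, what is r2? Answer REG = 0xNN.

REG = 0xce

prologue: push r4 → mem[0xac]=0x68, sp=0xac
prologue: push r5 → mem[0xab]=0x10, sp=0xab
body[0] add  r4, r2, #12 → r4=0xe6
body[1] add  r2, r4, #17 → r2=0xf7
body[2] sub  r1, r3, #4 → r1=0xb4
body[3] sub  r2, r1, r4 → r2=0xce
body[4] sub  r5, r2, #14 → r5=0xc0
epilogue: pop r5=0x10, sp=0xac
epilogue: pop r4=0x68, sp=0xad
r2 is caller-saved → body value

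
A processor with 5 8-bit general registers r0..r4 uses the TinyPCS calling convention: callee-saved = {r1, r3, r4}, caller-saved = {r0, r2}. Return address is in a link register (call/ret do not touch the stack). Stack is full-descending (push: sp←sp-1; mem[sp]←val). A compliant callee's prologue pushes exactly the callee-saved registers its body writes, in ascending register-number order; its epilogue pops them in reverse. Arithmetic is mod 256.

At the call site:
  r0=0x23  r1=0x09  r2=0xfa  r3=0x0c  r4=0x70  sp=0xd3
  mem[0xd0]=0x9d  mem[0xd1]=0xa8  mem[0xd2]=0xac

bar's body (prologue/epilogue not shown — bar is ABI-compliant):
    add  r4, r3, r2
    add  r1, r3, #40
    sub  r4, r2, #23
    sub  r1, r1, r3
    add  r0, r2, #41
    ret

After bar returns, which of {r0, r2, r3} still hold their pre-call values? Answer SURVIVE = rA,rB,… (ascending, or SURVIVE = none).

SURVIVE = r0,r2,r3

prologue: push r1 → mem[0xd2]=0x09, sp=0xd2
prologue: push r4 → mem[0xd1]=0x70, sp=0xd1
body[0] add  r4, r3, r2 → r4=0x06
body[1] add  r1, r3, #40 → r1=0x34
body[2] sub  r4, r2, #23 → r4=0xe3
body[3] sub  r1, r1, r3 → r1=0x28
body[4] add  r0, r2, #41 → r0=0x23
epilogue: pop r4=0x70, sp=0xd2
epilogue: pop r1=0x09, sp=0xd3
r0: caller-saved, written=True
r2: caller-saved, written=False
r3: callee-saved, written=False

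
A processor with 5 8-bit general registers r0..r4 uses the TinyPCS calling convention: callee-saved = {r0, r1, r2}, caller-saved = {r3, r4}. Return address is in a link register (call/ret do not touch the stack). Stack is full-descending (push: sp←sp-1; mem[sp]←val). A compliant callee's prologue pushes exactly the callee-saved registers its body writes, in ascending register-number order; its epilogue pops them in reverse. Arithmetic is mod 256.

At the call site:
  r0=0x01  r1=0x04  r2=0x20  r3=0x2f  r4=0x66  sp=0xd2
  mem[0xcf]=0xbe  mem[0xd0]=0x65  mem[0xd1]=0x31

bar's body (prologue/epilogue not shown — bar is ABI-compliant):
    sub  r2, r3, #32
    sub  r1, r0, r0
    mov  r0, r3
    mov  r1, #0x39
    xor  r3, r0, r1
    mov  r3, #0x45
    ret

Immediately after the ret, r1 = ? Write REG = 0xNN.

REG = 0x04

prologue: push r0 → mem[0xd1]=0x01, sp=0xd1
prologue: push r1 → mem[0xd0]=0x04, sp=0xd0
prologue: push r2 → mem[0xcf]=0x20, sp=0xcf
body[0] sub  r2, r3, #32 → r2=0x0f
body[1] sub  r1, r0, r0 → r1=0x00
body[2] mov  r0, r3 → r0=0x2f
body[3] mov  r1, #0x39 → r1=0x39
body[4] xor  r3, r0, r1 → r3=0x16
body[5] mov  r3, #0x45 → r3=0x45
epilogue: pop r2=0x20, sp=0xd0
epilogue: pop r1=0x04, sp=0xd1
epilogue: pop r0=0x01, sp=0xd2
r1 is callee-saved → restored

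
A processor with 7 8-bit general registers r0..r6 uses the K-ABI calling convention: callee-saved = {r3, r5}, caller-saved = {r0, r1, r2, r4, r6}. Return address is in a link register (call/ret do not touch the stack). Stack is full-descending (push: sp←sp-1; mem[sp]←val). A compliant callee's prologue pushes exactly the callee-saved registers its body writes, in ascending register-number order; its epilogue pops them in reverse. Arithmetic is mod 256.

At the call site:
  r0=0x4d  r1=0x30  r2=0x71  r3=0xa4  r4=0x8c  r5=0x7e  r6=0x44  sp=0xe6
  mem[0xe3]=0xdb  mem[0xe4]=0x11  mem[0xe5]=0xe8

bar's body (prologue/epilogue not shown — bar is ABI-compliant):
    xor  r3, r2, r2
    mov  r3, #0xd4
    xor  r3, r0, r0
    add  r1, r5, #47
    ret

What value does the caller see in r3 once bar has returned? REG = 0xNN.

REG = 0xa4

prologue: push r3 → mem[0xe5]=0xa4, sp=0xe5
body[0] xor  r3, r2, r2 → r3=0x00
body[1] mov  r3, #0xd4 → r3=0xd4
body[2] xor  r3, r0, r0 → r3=0x00
body[3] add  r1, r5, #47 → r1=0xad
epilogue: pop r3=0xa4, sp=0xe6
r3 is callee-saved → restored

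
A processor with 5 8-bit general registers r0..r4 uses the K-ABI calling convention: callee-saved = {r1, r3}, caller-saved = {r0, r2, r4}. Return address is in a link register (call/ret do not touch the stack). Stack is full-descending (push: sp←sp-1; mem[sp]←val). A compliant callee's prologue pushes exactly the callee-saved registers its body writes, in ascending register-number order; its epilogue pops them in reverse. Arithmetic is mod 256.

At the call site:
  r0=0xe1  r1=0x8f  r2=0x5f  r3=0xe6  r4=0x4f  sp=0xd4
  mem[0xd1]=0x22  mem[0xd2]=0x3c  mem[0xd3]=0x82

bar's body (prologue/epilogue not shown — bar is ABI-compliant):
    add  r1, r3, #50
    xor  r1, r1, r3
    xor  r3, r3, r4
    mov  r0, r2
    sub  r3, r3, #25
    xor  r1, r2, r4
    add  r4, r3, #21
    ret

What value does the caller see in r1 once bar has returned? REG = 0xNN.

REG = 0x8f

prologue: push r1 → mem[0xd3]=0x8f, sp=0xd3
prologue: push r3 → mem[0xd2]=0xe6, sp=0xd2
body[0] add  r1, r3, #50 → r1=0x18
body[1] xor  r1, r1, r3 → r1=0xfe
body[2] xor  r3, r3, r4 → r3=0xa9
body[3] mov  r0, r2 → r0=0x5f
body[4] sub  r3, r3, #25 → r3=0x90
body[5] xor  r1, r2, r4 → r1=0x10
body[6] add  r4, r3, #21 → r4=0xa5
epilogue: pop r3=0xe6, sp=0xd3
epilogue: pop r1=0x8f, sp=0xd4
r1 is callee-saved → restored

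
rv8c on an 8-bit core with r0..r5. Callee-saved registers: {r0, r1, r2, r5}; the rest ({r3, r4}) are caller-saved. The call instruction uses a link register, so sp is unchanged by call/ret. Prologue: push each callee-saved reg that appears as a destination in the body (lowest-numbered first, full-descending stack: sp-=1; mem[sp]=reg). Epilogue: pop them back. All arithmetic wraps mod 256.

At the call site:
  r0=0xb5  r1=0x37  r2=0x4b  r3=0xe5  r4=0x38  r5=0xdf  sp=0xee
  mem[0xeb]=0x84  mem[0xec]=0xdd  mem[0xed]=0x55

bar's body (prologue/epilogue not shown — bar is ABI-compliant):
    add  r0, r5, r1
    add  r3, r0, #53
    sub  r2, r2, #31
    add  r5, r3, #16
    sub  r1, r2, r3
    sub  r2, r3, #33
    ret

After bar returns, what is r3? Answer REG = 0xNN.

REG = 0x4b

prologue: push r0 -> mem[0xed]=0xb5, sp=0xed
prologue: push r1 -> mem[0xec]=0x37, sp=0xec
prologue: push r2 -> mem[0xeb]=0x4b, sp=0xeb
prologue: push r5 -> mem[0xea]=0xdf, sp=0xea
body[0] add  r0, r5, r1 -> r0=0x16
body[1] add  r3, r0, #53 -> r3=0x4b
body[2] sub  r2, r2, #31 -> r2=0x2c
body[3] add  r5, r3, #16 -> r5=0x5b
body[4] sub  r1, r2, r3 -> r1=0xe1
body[5] sub  r2, r3, #33 -> r2=0x2a
epilogue: pop r5=0xdf, sp=0xeb
epilogue: pop r2=0x4b, sp=0xec
epilogue: pop r1=0x37, sp=0xed
epilogue: pop r0=0xb5, sp=0xee
r3 is caller-saved -> body value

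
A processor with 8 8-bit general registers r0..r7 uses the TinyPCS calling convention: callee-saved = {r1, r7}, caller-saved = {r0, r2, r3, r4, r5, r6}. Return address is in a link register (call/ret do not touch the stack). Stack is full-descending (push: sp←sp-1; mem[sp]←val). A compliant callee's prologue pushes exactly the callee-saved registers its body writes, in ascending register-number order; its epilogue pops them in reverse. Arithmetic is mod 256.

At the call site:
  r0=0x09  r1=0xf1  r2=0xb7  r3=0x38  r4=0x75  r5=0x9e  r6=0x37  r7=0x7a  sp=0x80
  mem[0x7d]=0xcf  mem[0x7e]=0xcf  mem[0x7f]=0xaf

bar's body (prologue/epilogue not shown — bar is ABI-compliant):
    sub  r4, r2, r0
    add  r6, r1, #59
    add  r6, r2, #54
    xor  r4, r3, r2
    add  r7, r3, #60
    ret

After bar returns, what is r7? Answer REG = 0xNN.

REG = 0x7a

prologue: push r7 → mem[0x7f]=0x7a, sp=0x7f
body[0] sub  r4, r2, r0 → r4=0xae
body[1] add  r6, r1, #59 → r6=0x2c
body[2] add  r6, r2, #54 → r6=0xed
body[3] xor  r4, r3, r2 → r4=0x8f
body[4] add  r7, r3, #60 → r7=0x74
epilogue: pop r7=0x7a, sp=0x80
r7 is callee-saved → restored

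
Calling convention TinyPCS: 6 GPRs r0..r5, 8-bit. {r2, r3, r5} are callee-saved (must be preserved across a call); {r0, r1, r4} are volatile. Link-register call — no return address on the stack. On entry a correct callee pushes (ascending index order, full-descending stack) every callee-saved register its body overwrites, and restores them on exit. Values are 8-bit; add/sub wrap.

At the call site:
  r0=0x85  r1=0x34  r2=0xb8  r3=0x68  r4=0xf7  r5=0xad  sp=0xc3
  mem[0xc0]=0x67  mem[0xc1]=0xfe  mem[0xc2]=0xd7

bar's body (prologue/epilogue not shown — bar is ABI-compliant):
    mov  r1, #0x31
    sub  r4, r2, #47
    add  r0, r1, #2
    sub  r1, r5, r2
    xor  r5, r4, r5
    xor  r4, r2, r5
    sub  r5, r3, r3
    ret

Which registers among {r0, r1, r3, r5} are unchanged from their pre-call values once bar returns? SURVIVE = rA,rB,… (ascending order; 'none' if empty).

prologue: push r5 → mem[0xc2]=0xad, sp=0xc2
body[0] mov  r1, #0x31 → r1=0x31
body[1] sub  r4, r2, #47 → r4=0x89
body[2] add  r0, r1, #2 → r0=0x33
body[3] sub  r1, r5, r2 → r1=0xf5
body[4] xor  r5, r4, r5 → r5=0x24
body[5] xor  r4, r2, r5 → r4=0x9c
body[6] sub  r5, r3, r3 → r5=0x00
epilogue: pop r5=0xad, sp=0xc3
r0: caller-saved, written=True
r1: caller-saved, written=True
r3: callee-saved, written=False
r5: callee-saved, written=True

SURVIVE = r3,r5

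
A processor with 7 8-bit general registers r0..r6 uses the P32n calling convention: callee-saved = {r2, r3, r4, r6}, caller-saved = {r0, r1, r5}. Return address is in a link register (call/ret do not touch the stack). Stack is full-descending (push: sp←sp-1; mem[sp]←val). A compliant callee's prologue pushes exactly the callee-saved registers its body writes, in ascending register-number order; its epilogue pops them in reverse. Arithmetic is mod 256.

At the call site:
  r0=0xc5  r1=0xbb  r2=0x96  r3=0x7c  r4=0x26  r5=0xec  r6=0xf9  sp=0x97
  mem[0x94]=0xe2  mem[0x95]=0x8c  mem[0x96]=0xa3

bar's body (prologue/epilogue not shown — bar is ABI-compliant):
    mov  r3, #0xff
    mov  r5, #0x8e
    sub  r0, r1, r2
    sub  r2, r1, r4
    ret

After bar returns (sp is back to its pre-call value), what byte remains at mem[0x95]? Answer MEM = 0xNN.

MEM = 0x7c

prologue: push r2 -> mem[0x96]=0x96, sp=0x96
prologue: push r3 -> mem[0x95]=0x7c, sp=0x95
body[0] mov  r3, #0xff -> r3=0xff
body[1] mov  r5, #0x8e -> r5=0x8e
body[2] sub  r0, r1, r2 -> r0=0x25
body[3] sub  r2, r1, r4 -> r2=0x95
epilogue: pop r3=0x7c, sp=0x96
epilogue: pop r2=0x96, sp=0x97
prologue pushed ['r2', 'r3'] at ['0x96', '0x95']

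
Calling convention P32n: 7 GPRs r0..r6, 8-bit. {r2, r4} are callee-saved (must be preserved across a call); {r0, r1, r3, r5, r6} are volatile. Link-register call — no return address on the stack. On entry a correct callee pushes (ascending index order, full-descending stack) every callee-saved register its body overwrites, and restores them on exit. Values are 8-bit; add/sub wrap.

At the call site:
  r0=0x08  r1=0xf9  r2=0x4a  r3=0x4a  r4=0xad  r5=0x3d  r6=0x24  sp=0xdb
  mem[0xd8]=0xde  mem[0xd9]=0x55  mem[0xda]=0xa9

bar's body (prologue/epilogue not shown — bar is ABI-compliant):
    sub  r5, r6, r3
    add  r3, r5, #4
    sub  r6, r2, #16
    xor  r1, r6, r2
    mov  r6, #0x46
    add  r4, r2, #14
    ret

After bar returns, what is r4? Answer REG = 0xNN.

REG = 0xad

prologue: push r4 -> mem[0xda]=0xad, sp=0xda
body[0] sub  r5, r6, r3 -> r5=0xda
body[1] add  r3, r5, #4 -> r3=0xde
body[2] sub  r6, r2, #16 -> r6=0x3a
body[3] xor  r1, r6, r2 -> r1=0x70
body[4] mov  r6, #0x46 -> r6=0x46
body[5] add  r4, r2, #14 -> r4=0x58
epilogue: pop r4=0xad, sp=0xdb
r4 is callee-saved -> restored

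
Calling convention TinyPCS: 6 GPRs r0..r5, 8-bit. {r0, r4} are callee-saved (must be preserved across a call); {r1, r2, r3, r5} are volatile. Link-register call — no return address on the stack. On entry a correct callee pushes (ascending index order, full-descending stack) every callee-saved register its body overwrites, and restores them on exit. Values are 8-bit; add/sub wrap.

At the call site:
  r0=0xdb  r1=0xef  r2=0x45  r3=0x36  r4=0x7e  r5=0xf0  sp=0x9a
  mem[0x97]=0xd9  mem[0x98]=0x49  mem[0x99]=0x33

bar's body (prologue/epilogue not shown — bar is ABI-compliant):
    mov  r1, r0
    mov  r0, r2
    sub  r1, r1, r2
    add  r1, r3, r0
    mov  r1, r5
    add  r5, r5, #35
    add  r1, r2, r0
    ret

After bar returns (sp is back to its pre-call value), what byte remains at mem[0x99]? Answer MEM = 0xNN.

prologue: push r0 → mem[0x99]=0xdb, sp=0x99
body[0] mov  r1, r0 → r1=0xdb
body[1] mov  r0, r2 → r0=0x45
body[2] sub  r1, r1, r2 → r1=0x96
body[3] add  r1, r3, r0 → r1=0x7b
body[4] mov  r1, r5 → r1=0xf0
body[5] add  r5, r5, #35 → r5=0x13
body[6] add  r1, r2, r0 → r1=0x8a
epilogue: pop r0=0xdb, sp=0x9a
prologue pushed ['r0'] at ['0x99']

MEM = 0xdb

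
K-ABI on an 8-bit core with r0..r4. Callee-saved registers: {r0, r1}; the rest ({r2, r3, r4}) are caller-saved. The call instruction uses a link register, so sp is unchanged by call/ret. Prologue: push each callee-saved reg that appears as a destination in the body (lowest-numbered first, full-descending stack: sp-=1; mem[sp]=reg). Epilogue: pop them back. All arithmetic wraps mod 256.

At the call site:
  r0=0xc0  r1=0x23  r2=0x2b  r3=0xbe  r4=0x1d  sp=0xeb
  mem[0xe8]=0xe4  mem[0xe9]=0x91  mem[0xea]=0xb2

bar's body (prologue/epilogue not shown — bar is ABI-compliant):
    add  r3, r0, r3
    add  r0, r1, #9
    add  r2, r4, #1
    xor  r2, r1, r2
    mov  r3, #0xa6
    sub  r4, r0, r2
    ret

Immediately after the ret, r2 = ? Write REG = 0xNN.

prologue: push r0 -> mem[0xea]=0xc0, sp=0xea
body[0] add  r3, r0, r3 -> r3=0x7e
body[1] add  r0, r1, #9 -> r0=0x2c
body[2] add  r2, r4, #1 -> r2=0x1e
body[3] xor  r2, r1, r2 -> r2=0x3d
body[4] mov  r3, #0xa6 -> r3=0xa6
body[5] sub  r4, r0, r2 -> r4=0xef
epilogue: pop r0=0xc0, sp=0xeb
r2 is caller-saved -> body value

REG = 0x3d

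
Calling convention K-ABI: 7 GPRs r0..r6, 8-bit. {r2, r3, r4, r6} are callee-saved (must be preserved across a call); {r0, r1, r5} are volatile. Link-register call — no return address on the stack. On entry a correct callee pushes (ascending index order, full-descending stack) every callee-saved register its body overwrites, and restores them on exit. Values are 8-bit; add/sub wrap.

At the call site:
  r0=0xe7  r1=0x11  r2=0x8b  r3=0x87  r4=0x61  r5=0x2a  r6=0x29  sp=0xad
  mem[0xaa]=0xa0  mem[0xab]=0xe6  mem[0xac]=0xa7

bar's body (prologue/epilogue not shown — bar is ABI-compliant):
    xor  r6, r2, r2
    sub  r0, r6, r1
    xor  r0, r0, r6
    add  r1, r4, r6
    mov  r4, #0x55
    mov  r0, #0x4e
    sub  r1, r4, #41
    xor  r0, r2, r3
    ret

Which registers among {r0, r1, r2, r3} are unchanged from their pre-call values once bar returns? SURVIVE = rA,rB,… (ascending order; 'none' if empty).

SURVIVE = r2,r3

prologue: push r4 → mem[0xac]=0x61, sp=0xac
prologue: push r6 → mem[0xab]=0x29, sp=0xab
body[0] xor  r6, r2, r2 → r6=0x00
body[1] sub  r0, r6, r1 → r0=0xef
body[2] xor  r0, r0, r6 → r0=0xef
body[3] add  r1, r4, r6 → r1=0x61
body[4] mov  r4, #0x55 → r4=0x55
body[5] mov  r0, #0x4e → r0=0x4e
body[6] sub  r1, r4, #41 → r1=0x2c
body[7] xor  r0, r2, r3 → r0=0x0c
epilogue: pop r6=0x29, sp=0xac
epilogue: pop r4=0x61, sp=0xad
r0: caller-saved, written=True
r1: caller-saved, written=True
r2: callee-saved, written=False
r3: callee-saved, written=False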